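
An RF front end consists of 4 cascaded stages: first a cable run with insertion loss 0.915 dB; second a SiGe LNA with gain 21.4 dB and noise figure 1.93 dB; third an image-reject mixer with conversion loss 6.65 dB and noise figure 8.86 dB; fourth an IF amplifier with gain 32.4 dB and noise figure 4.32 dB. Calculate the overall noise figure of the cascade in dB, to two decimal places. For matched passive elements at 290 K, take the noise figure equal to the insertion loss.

Convert to linear (a loss of L dB is a gain of −L dB): F_i = 10^(NF_i/10), G_i = 10^(G_i,dB/10)
  Stage 1: F_1 = 10^(0.915/10) = 1.235, G_1 = 10^(−0.915/10) = 0.8100
  Stage 2: F_2 = 10^(1.93/10) = 1.560, G_2 = 10^(21.4/10) = 138.0
  Stage 3: F_3 = 10^(8.86/10) = 7.691, G_3 = 10^(−6.65/10) = 0.2163
  Stage 4: F_4 = 10^(4.32/10) = 2.704, G_4 = 10^(32.4/10) = 1738
Friis cascade:
  F = 1.235 + (1.560 − 1)/0.8100 + (7.691 − 1)/111.8 + (2.704 − 1)/24.18 = 2.056
NF = 10 log₁₀(2.056) = 3.13 dB

3.13 dB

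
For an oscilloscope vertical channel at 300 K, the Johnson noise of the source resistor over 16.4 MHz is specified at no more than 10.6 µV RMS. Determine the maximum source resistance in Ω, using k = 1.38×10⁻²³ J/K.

Johnson–Nyquist: V_n = √(4kTRB) ⇒ R = V_n² / (4kTB)
4kTB = 4 × 1.38×10⁻²³ × 300 × 1.64×10⁷ = 2.72×10⁻¹³
R = (1.06×10⁻⁵)² / 2.72×10⁻¹³ = 4.14×10² Ω = 414 Ω

414 Ω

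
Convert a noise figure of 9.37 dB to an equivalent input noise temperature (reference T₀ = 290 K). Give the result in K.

F = 10^(9.37/10) = 8.64968
T_e = (F − 1)·T₀ = (8.64968 − 1) × 290 = 2218 K

2218 K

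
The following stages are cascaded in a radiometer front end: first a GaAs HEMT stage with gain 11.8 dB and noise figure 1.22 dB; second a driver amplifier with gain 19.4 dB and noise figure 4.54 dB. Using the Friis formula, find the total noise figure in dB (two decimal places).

Convert to linear (a loss of L dB is a gain of −L dB): F_i = 10^(NF_i/10), G_i = 10^(G_i,dB/10)
  Stage 1: F_1 = 10^(1.22/10) = 1.324, G_1 = 10^(11.8/10) = 15.14
  Stage 2: F_2 = 10^(4.54/10) = 2.844, G_2 = 10^(19.4/10) = 87.10
Friis cascade:
  F = 1.324 + (2.844 − 1)/15.14 = 1.446
NF = 10 log₁₀(1.446) = 1.60 dB

1.60 dB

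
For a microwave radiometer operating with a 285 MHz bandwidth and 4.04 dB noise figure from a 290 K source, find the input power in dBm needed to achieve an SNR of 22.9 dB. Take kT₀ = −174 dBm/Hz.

−62.5 dBm

Sensitivity = −174 + 10 log₁₀(B) + NF + SNR_min
= −174 + 84.55 + 4.04 + 22.9
= −62.51 dBm → −62.5 dBm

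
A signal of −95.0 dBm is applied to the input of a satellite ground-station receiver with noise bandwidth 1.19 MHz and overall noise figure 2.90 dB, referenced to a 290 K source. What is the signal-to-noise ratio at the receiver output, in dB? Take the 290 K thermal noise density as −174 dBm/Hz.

15.3 dB

Noise floor: N = −174 + 10 log₁₀(B) + NF
10 log₁₀(1.19×10⁶) = 60.76 dB
N = −174 + 60.76 + 2.90 = −110.34 dBm
SNR = P_sig − N = −95.0 − (−110.34) = 15.34 dB → 15.3 dB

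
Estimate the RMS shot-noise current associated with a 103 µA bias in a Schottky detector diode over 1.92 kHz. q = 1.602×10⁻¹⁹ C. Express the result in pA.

I_n = √(2qI·B)
2qI·B = 2 × 1.602×10⁻¹⁹ × 1.03×10⁻⁴ × 1.92×10³ = 6.34×10⁻²⁰ A²
I_n = √(6.34×10⁻²⁰) = 2.52×10⁻¹⁰ A = 252 pA

252 pA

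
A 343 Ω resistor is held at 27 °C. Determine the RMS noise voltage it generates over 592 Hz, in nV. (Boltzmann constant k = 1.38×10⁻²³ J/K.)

T = 27 °C + 273.15 = 300.15 K
V_n = √(4kTRB)
4kTRB = 4 × 1.38×10⁻²³ × 300.15 × 3.43×10² × 5.92×10² = 3.36×10⁻¹⁵ V²
V_n = √(3.36×10⁻¹⁵) = 5.80×10⁻⁸ V = 58.0 nV

58.0 nV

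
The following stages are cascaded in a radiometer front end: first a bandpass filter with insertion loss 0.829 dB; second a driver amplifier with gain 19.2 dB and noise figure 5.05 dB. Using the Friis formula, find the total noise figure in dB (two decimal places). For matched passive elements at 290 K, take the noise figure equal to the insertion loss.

5.88 dB

Convert to linear (a loss of L dB is a gain of −L dB): F_i = 10^(NF_i/10), G_i = 10^(G_i,dB/10)
  Stage 1: F_1 = 10^(0.829/10) = 1.210, G_1 = 10^(−0.829/10) = 0.8262
  Stage 2: F_2 = 10^(5.05/10) = 3.199, G_2 = 10^(19.2/10) = 83.18
Friis cascade:
  F = 1.210 + (3.199 − 1)/0.8262 = 3.872
NF = 10 log₁₀(3.872) = 5.88 dB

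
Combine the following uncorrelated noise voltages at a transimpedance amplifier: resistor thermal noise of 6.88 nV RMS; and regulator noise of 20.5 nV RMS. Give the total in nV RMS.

21.6 nV

Uncorrelated sources add in power (mean-square): V_tot = √(ΣV_i²)
V_tot = √[(6.88×10⁻⁹)² + (2.05×10⁻⁸)²] = 2.16×10⁻⁸ V = 21.6 nV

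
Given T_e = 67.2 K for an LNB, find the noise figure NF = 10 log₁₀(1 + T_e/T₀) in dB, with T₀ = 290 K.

F = 1 + T_e/T₀ = 1 + 67.2/290 = 1.23172
NF = 10 log₁₀(1.23172) = 0.905 dB

0.905 dB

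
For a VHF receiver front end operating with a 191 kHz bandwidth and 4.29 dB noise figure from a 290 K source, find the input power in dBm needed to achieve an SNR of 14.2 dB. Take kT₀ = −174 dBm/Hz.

−102.7 dBm

Sensitivity = −174 + 10 log₁₀(B) + NF + SNR_min
= −174 + 52.81 + 4.29 + 14.2
= −102.70 dBm → −102.7 dBm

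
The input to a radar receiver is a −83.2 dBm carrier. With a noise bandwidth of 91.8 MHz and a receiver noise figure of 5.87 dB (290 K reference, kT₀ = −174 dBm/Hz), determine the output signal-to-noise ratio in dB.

Noise floor: N = −174 + 10 log₁₀(B) + NF
10 log₁₀(9.18×10⁷) = 79.63 dB
N = −174 + 79.63 + 5.87 = −88.50 dBm
SNR = P_sig − N = −83.2 − (−88.50) = 5.30 dB → 5.3 dB

5.3 dB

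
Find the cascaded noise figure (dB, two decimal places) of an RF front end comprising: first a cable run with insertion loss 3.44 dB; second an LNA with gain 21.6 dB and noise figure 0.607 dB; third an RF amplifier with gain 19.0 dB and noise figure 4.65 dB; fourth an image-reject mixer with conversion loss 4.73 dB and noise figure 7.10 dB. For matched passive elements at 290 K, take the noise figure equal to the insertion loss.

Convert to linear (a loss of L dB is a gain of −L dB): F_i = 10^(NF_i/10), G_i = 10^(G_i,dB/10)
  Stage 1: F_1 = 10^(3.44/10) = 2.208, G_1 = 10^(−3.44/10) = 0.4529
  Stage 2: F_2 = 10^(0.607/10) = 1.150, G_2 = 10^(21.6/10) = 144.5
  Stage 3: F_3 = 10^(4.65/10) = 2.917, G_3 = 10^(19.0/10) = 79.43
  Stage 4: F_4 = 10^(7.10/10) = 5.129, G_4 = 10^(−4.73/10) = 0.3365
Friis cascade:
  F = 2.208 + (1.150 − 1)/0.4529 + (2.917 − 1)/65.46 + (5.129 − 1)/5200 = 2.569
NF = 10 log₁₀(2.569) = 4.10 dB

4.10 dB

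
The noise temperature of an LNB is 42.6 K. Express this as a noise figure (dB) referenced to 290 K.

0.595 dB

F = 1 + T_e/T₀ = 1 + 42.6/290 = 1.1469
NF = 10 log₁₀(1.1469) = 0.595 dB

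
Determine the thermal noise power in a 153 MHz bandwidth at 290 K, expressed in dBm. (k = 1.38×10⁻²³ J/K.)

−92.1 dBm

P_n = kTB = 1.38×10⁻²³ × 290 × 1.53×10⁸ = 6.12×10⁻¹³ W
In dBm: 10 log₁₀(6.12×10⁻¹³ / 10⁻³) = −92.1 dBm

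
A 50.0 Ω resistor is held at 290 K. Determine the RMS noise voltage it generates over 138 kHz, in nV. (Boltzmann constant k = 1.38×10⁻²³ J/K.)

332 nV

V_n = √(4kTRB)
4kTRB = 4 × 1.38×10⁻²³ × 290 × 5.00×10¹ × 1.38×10⁵ = 1.10×10⁻¹³ V²
V_n = √(1.10×10⁻¹³) = 3.32×10⁻⁷ V = 332 nV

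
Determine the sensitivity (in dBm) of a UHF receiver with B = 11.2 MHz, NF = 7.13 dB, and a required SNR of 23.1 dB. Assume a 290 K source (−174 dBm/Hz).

Sensitivity = −174 + 10 log₁₀(B) + NF + SNR_min
= −174 + 70.49 + 7.13 + 23.1
= −73.28 dBm → −73.3 dBm

−73.3 dBm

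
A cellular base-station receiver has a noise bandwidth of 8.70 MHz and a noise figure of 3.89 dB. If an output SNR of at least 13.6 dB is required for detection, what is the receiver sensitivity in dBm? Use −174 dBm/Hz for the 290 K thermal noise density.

Sensitivity = −174 + 10 log₁₀(B) + NF + SNR_min
= −174 + 69.4 + 3.89 + 13.6
= −87.11 dBm → −87.1 dBm

−87.1 dBm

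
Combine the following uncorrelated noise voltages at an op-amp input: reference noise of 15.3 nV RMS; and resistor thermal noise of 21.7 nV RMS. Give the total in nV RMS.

Uncorrelated sources add in power (mean-square): V_tot = √(ΣV_i²)
V_tot = √[(1.53×10⁻⁸)² + (2.17×10⁻⁸)²] = 2.66×10⁻⁸ V = 26.6 nV

26.6 nV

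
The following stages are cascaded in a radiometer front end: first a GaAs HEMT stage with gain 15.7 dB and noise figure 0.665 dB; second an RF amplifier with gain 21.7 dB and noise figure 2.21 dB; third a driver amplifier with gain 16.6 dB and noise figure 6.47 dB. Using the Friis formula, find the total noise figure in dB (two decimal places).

Convert to linear (a loss of L dB is a gain of −L dB): F_i = 10^(NF_i/10), G_i = 10^(G_i,dB/10)
  Stage 1: F_1 = 10^(0.665/10) = 1.165, G_1 = 10^(15.7/10) = 37.15
  Stage 2: F_2 = 10^(2.21/10) = 1.663, G_2 = 10^(21.7/10) = 147.9
  Stage 3: F_3 = 10^(6.47/10) = 4.436, G_3 = 10^(16.6/10) = 45.71
Friis cascade:
  F = 1.165 + (1.663 − 1)/37.15 + (4.436 − 1)/5495 = 1.184
NF = 10 log₁₀(1.184) = 0.73 dB

0.73 dB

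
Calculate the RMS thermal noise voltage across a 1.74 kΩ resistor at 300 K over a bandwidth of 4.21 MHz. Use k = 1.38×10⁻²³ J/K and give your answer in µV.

V_n = √(4kTRB)
4kTRB = 4 × 1.38×10⁻²³ × 300 × 1.74×10³ × 4.21×10⁶ = 1.21×10⁻¹⁰ V²
V_n = √(1.21×10⁻¹⁰) = 1.10×10⁻⁵ V = 11.0 µV

11.0 µV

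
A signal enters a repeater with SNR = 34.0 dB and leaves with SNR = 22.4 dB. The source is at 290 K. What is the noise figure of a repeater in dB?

11.6 dB

NF (dB) = SNR_in(dB) − SNR_out(dB) when the source is at T₀
NF = 34.0 − 22.4 = 11.6 dB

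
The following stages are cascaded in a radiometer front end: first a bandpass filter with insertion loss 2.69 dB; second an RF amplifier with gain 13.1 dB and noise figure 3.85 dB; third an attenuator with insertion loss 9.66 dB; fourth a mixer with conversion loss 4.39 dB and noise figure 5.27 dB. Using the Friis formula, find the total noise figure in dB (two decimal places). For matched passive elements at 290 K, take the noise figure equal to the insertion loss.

Convert to linear (a loss of L dB is a gain of −L dB): F_i = 10^(NF_i/10), G_i = 10^(G_i,dB/10)
  Stage 1: F_1 = 10^(2.69/10) = 1.858, G_1 = 10^(−2.69/10) = 0.5383
  Stage 2: F_2 = 10^(3.85/10) = 2.427, G_2 = 10^(13.1/10) = 20.42
  Stage 3: F_3 = 10^(9.66/10) = 9.247, G_3 = 10^(−9.66/10) = 0.1081
  Stage 4: F_4 = 10^(5.27/10) = 3.365, G_4 = 10^(−4.39/10) = 0.3639
Friis cascade:
  F = 1.858 + (2.427 − 1)/0.5383 + (9.247 − 1)/10.99 + (3.365 − 1)/1.189 = 7.249
NF = 10 log₁₀(7.249) = 8.60 dB

8.60 dB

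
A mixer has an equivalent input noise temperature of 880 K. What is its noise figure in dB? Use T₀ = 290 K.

6.06 dB

F = 1 + T_e/T₀ = 1 + 880/290 = 4.03448
NF = 10 log₁₀(4.03448) = 6.06 dB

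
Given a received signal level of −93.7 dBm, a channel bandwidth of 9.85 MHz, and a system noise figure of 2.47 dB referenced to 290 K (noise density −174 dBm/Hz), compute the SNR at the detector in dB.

Noise floor: N = −174 + 10 log₁₀(B) + NF
10 log₁₀(9.85×10⁶) = 69.93 dB
N = −174 + 69.93 + 2.47 = −101.60 dBm
SNR = P_sig − N = −93.7 − (−101.60) = 7.90 dB → 7.9 dB

7.9 dB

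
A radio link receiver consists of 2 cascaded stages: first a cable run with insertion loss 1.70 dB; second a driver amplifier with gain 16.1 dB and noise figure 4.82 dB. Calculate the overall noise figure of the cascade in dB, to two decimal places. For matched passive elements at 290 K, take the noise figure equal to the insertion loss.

6.52 dB

Convert to linear (a loss of L dB is a gain of −L dB): F_i = 10^(NF_i/10), G_i = 10^(G_i,dB/10)
  Stage 1: F_1 = 10^(1.70/10) = 1.479, G_1 = 10^(−1.70/10) = 0.6761
  Stage 2: F_2 = 10^(4.82/10) = 3.034, G_2 = 10^(16.1/10) = 40.74
Friis cascade:
  F = 1.479 + (3.034 − 1)/0.6761 = 4.487
NF = 10 log₁₀(4.487) = 6.52 dB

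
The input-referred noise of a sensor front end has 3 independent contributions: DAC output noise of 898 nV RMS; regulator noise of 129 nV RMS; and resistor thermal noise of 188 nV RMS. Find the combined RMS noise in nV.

926 nV

Uncorrelated sources add in power (mean-square): V_tot = √(ΣV_i²)
V_tot = √[(8.98×10⁻⁷)² + (1.29×10⁻⁷)² + (1.88×10⁻⁷)²] = 9.26×10⁻⁷ V = 926 nV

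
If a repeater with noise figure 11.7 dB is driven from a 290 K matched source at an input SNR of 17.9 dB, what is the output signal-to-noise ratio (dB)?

6.2 dB

By definition F = SNR_in/SNR_out, so in dB: SNR_out = SNR_in − NF
SNR_out = 17.9 − 11.7 = 6.2 dB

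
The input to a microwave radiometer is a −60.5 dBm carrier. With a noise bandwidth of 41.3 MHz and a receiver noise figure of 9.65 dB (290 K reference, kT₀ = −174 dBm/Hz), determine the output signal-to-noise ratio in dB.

27.7 dB

Noise floor: N = −174 + 10 log₁₀(B) + NF
10 log₁₀(4.13×10⁷) = 76.16 dB
N = −174 + 76.16 + 9.65 = −88.19 dBm
SNR = P_sig − N = −60.5 − (−88.19) = 27.69 dB → 27.7 dB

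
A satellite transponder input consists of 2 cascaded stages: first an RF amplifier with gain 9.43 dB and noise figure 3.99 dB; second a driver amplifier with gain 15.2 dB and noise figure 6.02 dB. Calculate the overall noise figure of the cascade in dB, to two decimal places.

Convert to linear (a loss of L dB is a gain of −L dB): F_i = 10^(NF_i/10), G_i = 10^(G_i,dB/10)
  Stage 1: F_1 = 10^(3.99/10) = 2.506, G_1 = 10^(9.43/10) = 8.770
  Stage 2: F_2 = 10^(6.02/10) = 3.999, G_2 = 10^(15.2/10) = 33.11
Friis cascade:
  F = 2.506 + (3.999 − 1)/8.770 = 2.848
NF = 10 log₁₀(2.848) = 4.55 dB

4.55 dB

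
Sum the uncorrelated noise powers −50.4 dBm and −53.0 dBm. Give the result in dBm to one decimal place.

Convert to linear, add, convert back:
P₁ = 9.12×10⁻⁹ W, P₂ = 5.01×10⁻⁹ W
P_tot = 1.41×10⁻⁸ W → 10 log₁₀(P_tot / 10⁻³) = −48.5 dBm

−48.5 dBm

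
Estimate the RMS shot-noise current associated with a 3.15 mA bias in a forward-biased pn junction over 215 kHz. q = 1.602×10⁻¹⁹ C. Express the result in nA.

14.7 nA

I_n = √(2qI·B)
2qI·B = 2 × 1.602×10⁻¹⁹ × 3.15×10⁻³ × 2.15×10⁵ = 2.17×10⁻¹⁶ A²
I_n = √(2.17×10⁻¹⁶) = 1.47×10⁻⁸ A = 14.7 nA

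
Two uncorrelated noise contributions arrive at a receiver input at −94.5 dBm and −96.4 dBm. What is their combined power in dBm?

Convert to linear, add, convert back:
P₁ = 3.55×10⁻¹³ W, P₂ = 2.29×10⁻¹³ W
P_tot = 5.84×10⁻¹³ W → 10 log₁₀(P_tot / 10⁻³) = −92.3 dBm

−92.3 dBm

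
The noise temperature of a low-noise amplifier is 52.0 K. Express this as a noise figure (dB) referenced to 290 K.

0.716 dB

F = 1 + T_e/T₀ = 1 + 52.0/290 = 1.17931
NF = 10 log₁₀(1.17931) = 0.716 dB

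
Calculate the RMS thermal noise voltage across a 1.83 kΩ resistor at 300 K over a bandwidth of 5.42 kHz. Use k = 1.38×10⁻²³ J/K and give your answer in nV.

V_n = √(4kTRB)
4kTRB = 4 × 1.38×10⁻²³ × 300 × 1.83×10³ × 5.42×10³ = 1.64×10⁻¹³ V²
V_n = √(1.64×10⁻¹³) = 4.05×10⁻⁷ V = 405 nV

405 nV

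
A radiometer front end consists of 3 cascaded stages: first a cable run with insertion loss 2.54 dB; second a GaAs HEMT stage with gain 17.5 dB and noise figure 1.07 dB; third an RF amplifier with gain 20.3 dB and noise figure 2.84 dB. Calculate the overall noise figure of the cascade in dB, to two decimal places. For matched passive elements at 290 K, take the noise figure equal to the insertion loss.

Convert to linear (a loss of L dB is a gain of −L dB): F_i = 10^(NF_i/10), G_i = 10^(G_i,dB/10)
  Stage 1: F_1 = 10^(2.54/10) = 1.795, G_1 = 10^(−2.54/10) = 0.5572
  Stage 2: F_2 = 10^(1.07/10) = 1.279, G_2 = 10^(17.5/10) = 56.23
  Stage 3: F_3 = 10^(2.84/10) = 1.923, G_3 = 10^(20.3/10) = 107.2
Friis cascade:
  F = 1.795 + (1.279 − 1)/0.5572 + (1.923 − 1)/31.33 = 2.326
NF = 10 log₁₀(2.326) = 3.67 dB

3.67 dB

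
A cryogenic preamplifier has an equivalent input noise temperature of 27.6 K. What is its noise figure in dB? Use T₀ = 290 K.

0.395 dB

F = 1 + T_e/T₀ = 1 + 27.6/290 = 1.09517
NF = 10 log₁₀(1.09517) = 0.395 dB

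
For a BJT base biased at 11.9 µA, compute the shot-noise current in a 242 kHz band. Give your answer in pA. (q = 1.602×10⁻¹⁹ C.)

961 pA

I_n = √(2qI·B)
2qI·B = 2 × 1.602×10⁻¹⁹ × 1.19×10⁻⁵ × 2.42×10⁵ = 9.23×10⁻¹⁹ A²
I_n = √(9.23×10⁻¹⁹) = 9.61×10⁻¹⁰ A = 961 pA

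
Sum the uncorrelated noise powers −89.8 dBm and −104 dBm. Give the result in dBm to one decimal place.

−89.6 dBm

Convert to linear, add, convert back:
P₁ = 1.05×10⁻¹² W, P₂ = 3.98×10⁻¹⁴ W
P_tot = 1.09×10⁻¹² W → 10 log₁₀(P_tot / 10⁻³) = −89.6 dBm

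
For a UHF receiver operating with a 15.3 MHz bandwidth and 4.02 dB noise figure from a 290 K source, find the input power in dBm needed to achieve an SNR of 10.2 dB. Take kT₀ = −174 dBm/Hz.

−87.9 dBm

Sensitivity = −174 + 10 log₁₀(B) + NF + SNR_min
= −174 + 71.85 + 4.02 + 10.2
= −87.93 dBm → −87.9 dBm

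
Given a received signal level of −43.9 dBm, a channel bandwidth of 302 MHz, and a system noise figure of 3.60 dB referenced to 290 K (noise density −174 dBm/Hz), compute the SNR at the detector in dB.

41.7 dB

Noise floor: N = −174 + 10 log₁₀(B) + NF
10 log₁₀(3.02×10⁸) = 84.8 dB
N = −174 + 84.8 + 3.60 = −85.60 dBm
SNR = P_sig − N = −43.9 − (−85.60) = 41.70 dB → 41.7 dB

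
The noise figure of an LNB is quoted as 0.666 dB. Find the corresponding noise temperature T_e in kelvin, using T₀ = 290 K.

F = 10^(0.666/10) = 1.16574
T_e = (F − 1)·T₀ = (1.16574 − 1) × 290 = 48.1 K

48.1 K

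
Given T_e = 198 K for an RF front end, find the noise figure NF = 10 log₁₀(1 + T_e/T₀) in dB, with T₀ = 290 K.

2.26 dB

F = 1 + T_e/T₀ = 1 + 198/290 = 1.68276
NF = 10 log₁₀(1.68276) = 2.26 dB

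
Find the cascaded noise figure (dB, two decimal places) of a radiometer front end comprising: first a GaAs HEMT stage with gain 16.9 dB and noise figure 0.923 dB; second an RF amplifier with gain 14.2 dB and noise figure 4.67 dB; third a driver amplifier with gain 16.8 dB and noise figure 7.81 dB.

1.07 dB

Convert to linear (a loss of L dB is a gain of −L dB): F_i = 10^(NF_i/10), G_i = 10^(G_i,dB/10)
  Stage 1: F_1 = 10^(0.923/10) = 1.237, G_1 = 10^(16.9/10) = 48.98
  Stage 2: F_2 = 10^(4.67/10) = 2.931, G_2 = 10^(14.2/10) = 26.30
  Stage 3: F_3 = 10^(7.81/10) = 6.039, G_3 = 10^(16.8/10) = 47.86
Friis cascade:
  F = 1.237 + (2.931 − 1)/48.98 + (6.039 − 1)/1288 = 1.280
NF = 10 log₁₀(1.280) = 1.07 dB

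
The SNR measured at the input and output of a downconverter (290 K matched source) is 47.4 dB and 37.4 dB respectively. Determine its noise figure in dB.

10.0 dB

NF (dB) = SNR_in(dB) − SNR_out(dB) when the source is at T₀
NF = 47.4 − 37.4 = 10.0 dB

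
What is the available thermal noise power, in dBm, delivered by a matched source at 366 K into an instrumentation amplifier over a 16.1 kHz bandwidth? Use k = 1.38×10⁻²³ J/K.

P_n = kTB = 1.38×10⁻²³ × 366 × 1.61×10⁴ = 8.13×10⁻¹⁷ W
In dBm: 10 log₁₀(8.13×10⁻¹⁷ / 10⁻³) = −130.9 dBm

−130.9 dBm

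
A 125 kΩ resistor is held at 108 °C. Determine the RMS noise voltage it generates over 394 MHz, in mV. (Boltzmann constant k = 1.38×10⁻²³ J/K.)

T = 108 °C + 273.15 = 381.15 K
V_n = √(4kTRB)
4kTRB = 4 × 1.38×10⁻²³ × 381.15 × 1.25×10⁵ × 3.94×10⁸ = 1.04×10⁻⁶ V²
V_n = √(1.04×10⁻⁶) = 1.02×10⁻³ V = 1.02 mV

1.02 mV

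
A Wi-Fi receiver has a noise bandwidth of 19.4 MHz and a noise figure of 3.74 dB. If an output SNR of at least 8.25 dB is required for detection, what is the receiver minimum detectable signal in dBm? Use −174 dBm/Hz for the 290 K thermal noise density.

−89.1 dBm

Sensitivity = −174 + 10 log₁₀(B) + NF + SNR_min
= −174 + 72.88 + 3.74 + 8.25
= −89.13 dBm → −89.1 dBm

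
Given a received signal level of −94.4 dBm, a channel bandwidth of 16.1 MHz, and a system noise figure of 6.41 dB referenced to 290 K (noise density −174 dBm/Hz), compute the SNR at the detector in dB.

1.1 dB

Noise floor: N = −174 + 10 log₁₀(B) + NF
10 log₁₀(1.61×10⁷) = 72.07 dB
N = −174 + 72.07 + 6.41 = −95.52 dBm
SNR = P_sig − N = −94.4 − (−95.52) = 1.12 dB → 1.1 dB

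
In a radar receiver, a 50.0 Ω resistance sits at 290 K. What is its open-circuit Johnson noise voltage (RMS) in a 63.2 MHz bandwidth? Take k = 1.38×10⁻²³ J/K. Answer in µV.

V_n = √(4kTRB)
4kTRB = 4 × 1.38×10⁻²³ × 290 × 5.00×10¹ × 6.32×10⁷ = 5.06×10⁻¹¹ V²
V_n = √(5.06×10⁻¹¹) = 7.11×10⁻⁶ V = 7.11 µV

7.11 µV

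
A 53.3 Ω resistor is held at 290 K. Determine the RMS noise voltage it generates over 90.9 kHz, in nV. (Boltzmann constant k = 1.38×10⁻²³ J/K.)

278 nV

V_n = √(4kTRB)
4kTRB = 4 × 1.38×10⁻²³ × 290 × 5.33×10¹ × 9.09×10⁴ = 7.76×10⁻¹⁴ V²
V_n = √(7.76×10⁻¹⁴) = 2.78×10⁻⁷ V = 278 nV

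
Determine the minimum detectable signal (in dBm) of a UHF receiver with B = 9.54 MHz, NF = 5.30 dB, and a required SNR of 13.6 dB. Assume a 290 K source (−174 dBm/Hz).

Sensitivity = −174 + 10 log₁₀(B) + NF + SNR_min
= −174 + 69.8 + 5.30 + 13.6
= −85.30 dBm → −85.3 dBm

−85.3 dBm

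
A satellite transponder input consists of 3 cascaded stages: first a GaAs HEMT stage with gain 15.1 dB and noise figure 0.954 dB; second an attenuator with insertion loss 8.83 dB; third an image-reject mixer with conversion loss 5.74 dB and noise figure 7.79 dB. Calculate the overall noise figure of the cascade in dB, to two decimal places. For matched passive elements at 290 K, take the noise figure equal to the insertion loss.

4.21 dB

Convert to linear (a loss of L dB is a gain of −L dB): F_i = 10^(NF_i/10), G_i = 10^(G_i,dB/10)
  Stage 1: F_1 = 10^(0.954/10) = 1.246, G_1 = 10^(15.1/10) = 32.36
  Stage 2: F_2 = 10^(8.83/10) = 7.638, G_2 = 10^(−8.83/10) = 0.1309
  Stage 3: F_3 = 10^(7.79/10) = 6.012, G_3 = 10^(−5.74/10) = 0.2667
Friis cascade:
  F = 1.246 + (7.638 − 1)/32.36 + (6.012 − 1)/4.236 = 2.634
NF = 10 log₁₀(2.634) = 4.21 dB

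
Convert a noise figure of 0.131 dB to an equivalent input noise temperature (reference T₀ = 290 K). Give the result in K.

8.88 K

F = 10^(0.131/10) = 1.03062
T_e = (F − 1)·T₀ = (1.03062 − 1) × 290 = 8.88 K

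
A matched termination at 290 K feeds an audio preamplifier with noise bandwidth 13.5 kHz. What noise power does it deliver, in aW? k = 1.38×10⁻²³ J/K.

P_n = kTB = 1.38×10⁻²³ × 290 × 1.35×10⁴ = 5.40×10⁻¹⁷ W = 54.0 aW

54.0 aW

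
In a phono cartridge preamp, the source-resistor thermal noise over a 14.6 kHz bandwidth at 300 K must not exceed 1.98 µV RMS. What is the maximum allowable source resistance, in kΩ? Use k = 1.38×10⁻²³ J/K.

Johnson–Nyquist: V_n = √(4kTRB) ⇒ R = V_n² / (4kTB)
4kTB = 4 × 1.38×10⁻²³ × 300 × 1.46×10⁴ = 2.42×10⁻¹⁶
R = (1.98×10⁻⁶)² / 2.42×10⁻¹⁶ = 1.62×10⁴ Ω = 16.2 kΩ

16.2 kΩ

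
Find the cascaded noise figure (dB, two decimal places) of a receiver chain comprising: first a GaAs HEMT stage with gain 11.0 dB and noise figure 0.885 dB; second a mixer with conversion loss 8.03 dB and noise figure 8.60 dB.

2.36 dB

Convert to linear (a loss of L dB is a gain of −L dB): F_i = 10^(NF_i/10), G_i = 10^(G_i,dB/10)
  Stage 1: F_1 = 10^(0.885/10) = 1.226, G_1 = 10^(11.0/10) = 12.59
  Stage 2: F_2 = 10^(8.60/10) = 7.244, G_2 = 10^(−8.03/10) = 0.1574
Friis cascade:
  F = 1.226 + (7.244 − 1)/12.59 = 1.722
NF = 10 log₁₀(1.722) = 2.36 dB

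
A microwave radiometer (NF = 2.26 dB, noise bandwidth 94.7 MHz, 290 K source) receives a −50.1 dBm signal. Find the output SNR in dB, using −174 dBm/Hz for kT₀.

Noise floor: N = −174 + 10 log₁₀(B) + NF
10 log₁₀(9.47×10⁷) = 79.76 dB
N = −174 + 79.76 + 2.26 = −91.98 dBm
SNR = P_sig − N = −50.1 − (−91.98) = 41.88 dB → 41.9 dB

41.9 dB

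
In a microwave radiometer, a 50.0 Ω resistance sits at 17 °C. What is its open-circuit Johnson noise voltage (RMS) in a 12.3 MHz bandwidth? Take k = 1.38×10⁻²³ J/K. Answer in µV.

T = 17 °C + 273.15 = 290.15 K
V_n = √(4kTRB)
4kTRB = 4 × 1.38×10⁻²³ × 290.15 × 5.00×10¹ × 1.23×10⁷ = 9.85×10⁻¹² V²
V_n = √(9.85×10⁻¹²) = 3.14×10⁻⁶ V = 3.14 µV

3.14 µV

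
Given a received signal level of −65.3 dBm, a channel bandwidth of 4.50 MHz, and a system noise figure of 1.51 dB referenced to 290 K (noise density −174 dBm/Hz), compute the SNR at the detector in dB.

40.7 dB

Noise floor: N = −174 + 10 log₁₀(B) + NF
10 log₁₀(4.50×10⁶) = 66.53 dB
N = −174 + 66.53 + 1.51 = −105.96 dBm
SNR = P_sig − N = −65.3 − (−105.96) = 40.66 dB → 40.7 dB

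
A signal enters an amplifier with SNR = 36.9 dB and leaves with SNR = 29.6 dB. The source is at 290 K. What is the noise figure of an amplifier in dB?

7.3 dB

NF (dB) = SNR_in(dB) − SNR_out(dB) when the source is at T₀
NF = 36.9 − 29.6 = 7.3 dB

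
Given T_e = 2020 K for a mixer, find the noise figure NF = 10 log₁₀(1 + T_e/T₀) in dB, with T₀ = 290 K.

F = 1 + T_e/T₀ = 1 + 2020/290 = 7.96552
NF = 10 log₁₀(7.96552) = 9.01 dB

9.01 dB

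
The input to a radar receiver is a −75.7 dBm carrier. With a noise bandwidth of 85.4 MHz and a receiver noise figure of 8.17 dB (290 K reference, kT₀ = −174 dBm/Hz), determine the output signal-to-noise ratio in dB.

10.8 dB

Noise floor: N = −174 + 10 log₁₀(B) + NF
10 log₁₀(8.54×10⁷) = 79.31 dB
N = −174 + 79.31 + 8.17 = −86.52 dBm
SNR = P_sig − N = −75.7 − (−86.52) = 10.82 dB → 10.8 dB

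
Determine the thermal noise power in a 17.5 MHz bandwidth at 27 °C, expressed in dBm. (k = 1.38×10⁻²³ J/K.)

−101.4 dBm

T = 27 °C + 273.15 = 300.15 K
P_n = kTB = 1.38×10⁻²³ × 300.15 × 1.75×10⁷ = 7.25×10⁻¹⁴ W
In dBm: 10 log₁₀(7.25×10⁻¹⁴ / 10⁻³) = −101.4 dBm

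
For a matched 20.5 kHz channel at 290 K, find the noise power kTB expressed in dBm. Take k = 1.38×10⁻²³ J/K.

−130.9 dBm

P_n = kTB = 1.38×10⁻²³ × 290 × 2.05×10⁴ = 8.20×10⁻¹⁷ W
In dBm: 10 log₁₀(8.20×10⁻¹⁷ / 10⁻³) = −130.9 dBm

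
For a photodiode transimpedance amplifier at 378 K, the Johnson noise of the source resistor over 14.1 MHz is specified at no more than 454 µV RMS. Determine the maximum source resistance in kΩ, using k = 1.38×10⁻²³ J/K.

Johnson–Nyquist: V_n = √(4kTRB) ⇒ R = V_n² / (4kTB)
4kTB = 4 × 1.38×10⁻²³ × 378 × 1.41×10⁷ = 2.94×10⁻¹³
R = (4.54×10⁻⁴)² / 2.94×10⁻¹³ = 7.01×10⁵ Ω = 701 kΩ

701 kΩ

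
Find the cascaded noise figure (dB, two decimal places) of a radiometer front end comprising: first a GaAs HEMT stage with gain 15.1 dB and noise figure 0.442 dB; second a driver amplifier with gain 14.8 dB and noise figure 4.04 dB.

Convert to linear (a loss of L dB is a gain of −L dB): F_i = 10^(NF_i/10), G_i = 10^(G_i,dB/10)
  Stage 1: F_1 = 10^(0.442/10) = 1.107, G_1 = 10^(15.1/10) = 32.36
  Stage 2: F_2 = 10^(4.04/10) = 2.535, G_2 = 10^(14.8/10) = 30.20
Friis cascade:
  F = 1.107 + (2.535 − 1)/32.36 = 1.155
NF = 10 log₁₀(1.155) = 0.62 dB

0.62 dB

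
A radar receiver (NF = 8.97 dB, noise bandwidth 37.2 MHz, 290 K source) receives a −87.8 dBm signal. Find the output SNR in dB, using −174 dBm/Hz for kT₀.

1.5 dB

Noise floor: N = −174 + 10 log₁₀(B) + NF
10 log₁₀(3.72×10⁷) = 75.71 dB
N = −174 + 75.71 + 8.97 = −89.32 dBm
SNR = P_sig − N = −87.8 − (−89.32) = 1.52 dB → 1.5 dB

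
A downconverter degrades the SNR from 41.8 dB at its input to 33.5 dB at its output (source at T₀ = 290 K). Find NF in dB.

NF (dB) = SNR_in(dB) − SNR_out(dB) when the source is at T₀
NF = 41.8 − 33.5 = 8.3 dB

8.3 dB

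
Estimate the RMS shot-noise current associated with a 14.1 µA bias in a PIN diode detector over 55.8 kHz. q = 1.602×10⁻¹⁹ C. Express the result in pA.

I_n = √(2qI·B)
2qI·B = 2 × 1.602×10⁻¹⁹ × 1.41×10⁻⁵ × 5.58×10⁴ = 2.52×10⁻¹⁹ A²
I_n = √(2.52×10⁻¹⁹) = 5.02×10⁻¹⁰ A = 502 pA

502 pA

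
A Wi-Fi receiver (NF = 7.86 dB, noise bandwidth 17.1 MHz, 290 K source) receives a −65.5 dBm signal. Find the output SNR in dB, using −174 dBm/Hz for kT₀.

28.3 dB

Noise floor: N = −174 + 10 log₁₀(B) + NF
10 log₁₀(1.71×10⁷) = 72.33 dB
N = −174 + 72.33 + 7.86 = −93.81 dBm
SNR = P_sig − N = −65.5 − (−93.81) = 28.31 dB → 28.3 dB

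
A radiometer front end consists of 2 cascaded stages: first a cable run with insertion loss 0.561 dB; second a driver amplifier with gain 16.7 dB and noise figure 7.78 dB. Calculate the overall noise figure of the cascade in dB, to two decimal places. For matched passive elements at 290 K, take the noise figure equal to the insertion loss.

Convert to linear (a loss of L dB is a gain of −L dB): F_i = 10^(NF_i/10), G_i = 10^(G_i,dB/10)
  Stage 1: F_1 = 10^(0.561/10) = 1.138, G_1 = 10^(−0.561/10) = 0.8788
  Stage 2: F_2 = 10^(7.78/10) = 5.998, G_2 = 10^(16.7/10) = 46.77
Friis cascade:
  F = 1.138 + (5.998 − 1)/0.8788 = 6.825
NF = 10 log₁₀(6.825) = 8.34 dB

8.34 dB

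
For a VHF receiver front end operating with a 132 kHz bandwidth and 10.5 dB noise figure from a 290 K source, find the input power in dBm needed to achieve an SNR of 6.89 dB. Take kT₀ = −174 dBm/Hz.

−105.4 dBm

Sensitivity = −174 + 10 log₁₀(B) + NF + SNR_min
= −174 + 51.21 + 10.5 + 6.89
= −105.40 dBm → −105.4 dBm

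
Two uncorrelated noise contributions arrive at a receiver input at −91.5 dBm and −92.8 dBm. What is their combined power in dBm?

−89.1 dBm

Convert to linear, add, convert back:
P₁ = 7.08×10⁻¹³ W, P₂ = 5.25×10⁻¹³ W
P_tot = 1.23×10⁻¹² W → 10 log₁₀(P_tot / 10⁻³) = −89.1 dBm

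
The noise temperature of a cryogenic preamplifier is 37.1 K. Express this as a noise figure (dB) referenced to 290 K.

F = 1 + T_e/T₀ = 1 + 37.1/290 = 1.12793
NF = 10 log₁₀(1.12793) = 0.523 dB

0.523 dB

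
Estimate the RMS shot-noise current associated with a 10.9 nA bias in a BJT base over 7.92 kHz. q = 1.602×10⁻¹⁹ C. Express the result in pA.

5.26 pA

I_n = √(2qI·B)
2qI·B = 2 × 1.602×10⁻¹⁹ × 1.09×10⁻⁸ × 7.92×10³ = 2.77×10⁻²³ A²
I_n = √(2.77×10⁻²³) = 5.26×10⁻¹² A = 5.26 pA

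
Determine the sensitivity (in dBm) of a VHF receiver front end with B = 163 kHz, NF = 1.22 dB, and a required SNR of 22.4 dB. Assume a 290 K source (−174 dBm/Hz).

Sensitivity = −174 + 10 log₁₀(B) + NF + SNR_min
= −174 + 52.12 + 1.22 + 22.4
= −98.26 dBm → −98.3 dBm

−98.3 dBm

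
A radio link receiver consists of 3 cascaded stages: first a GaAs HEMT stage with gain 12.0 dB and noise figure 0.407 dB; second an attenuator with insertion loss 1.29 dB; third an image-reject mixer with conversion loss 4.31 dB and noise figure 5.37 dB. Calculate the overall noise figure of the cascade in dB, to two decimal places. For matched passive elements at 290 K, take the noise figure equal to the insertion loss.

Convert to linear (a loss of L dB is a gain of −L dB): F_i = 10^(NF_i/10), G_i = 10^(G_i,dB/10)
  Stage 1: F_1 = 10^(0.407/10) = 1.098, G_1 = 10^(12.0/10) = 15.85
  Stage 2: F_2 = 10^(1.29/10) = 1.346, G_2 = 10^(−1.29/10) = 0.7430
  Stage 3: F_3 = 10^(5.37/10) = 3.443, G_3 = 10^(−4.31/10) = 0.3707
Friis cascade:
  F = 1.098 + (1.346 − 1)/15.85 + (3.443 − 1)/11.78 = 1.328
NF = 10 log₁₀(1.328) = 1.23 dB

1.23 dB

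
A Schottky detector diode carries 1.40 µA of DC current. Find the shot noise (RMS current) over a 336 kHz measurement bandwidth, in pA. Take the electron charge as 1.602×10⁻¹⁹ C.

388 pA

I_n = √(2qI·B)
2qI·B = 2 × 1.602×10⁻¹⁹ × 1.40×10⁻⁶ × 3.36×10⁵ = 1.51×10⁻¹⁹ A²
I_n = √(1.51×10⁻¹⁹) = 3.88×10⁻¹⁰ A = 388 pA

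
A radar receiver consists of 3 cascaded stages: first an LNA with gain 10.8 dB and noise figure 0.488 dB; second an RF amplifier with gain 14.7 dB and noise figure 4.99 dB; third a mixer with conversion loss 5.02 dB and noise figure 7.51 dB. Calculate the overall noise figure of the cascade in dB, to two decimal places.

Convert to linear (a loss of L dB is a gain of −L dB): F_i = 10^(NF_i/10), G_i = 10^(G_i,dB/10)
  Stage 1: F_1 = 10^(0.488/10) = 1.119, G_1 = 10^(10.8/10) = 12.02
  Stage 2: F_2 = 10^(4.99/10) = 3.155, G_2 = 10^(14.7/10) = 29.51
  Stage 3: F_3 = 10^(7.51/10) = 5.636, G_3 = 10^(−5.02/10) = 0.3148
Friis cascade:
  F = 1.119 + (3.155 − 1)/12.02 + (5.636 − 1)/354.8 = 1.311
NF = 10 log₁₀(1.311) = 1.18 dB

1.18 dB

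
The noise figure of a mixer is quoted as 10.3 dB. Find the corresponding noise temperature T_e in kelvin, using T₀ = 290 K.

2817 K

F = 10^(10.3/10) = 10.7152
T_e = (F − 1)·T₀ = (10.7152 − 1) × 290 = 2817 K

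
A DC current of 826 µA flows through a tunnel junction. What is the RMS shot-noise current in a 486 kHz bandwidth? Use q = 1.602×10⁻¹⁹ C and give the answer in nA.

I_n = √(2qI·B)
2qI·B = 2 × 1.602×10⁻¹⁹ × 8.26×10⁻⁴ × 4.86×10⁵ = 1.29×10⁻¹⁶ A²
I_n = √(1.29×10⁻¹⁶) = 1.13×10⁻⁸ A = 11.3 nA

11.3 nA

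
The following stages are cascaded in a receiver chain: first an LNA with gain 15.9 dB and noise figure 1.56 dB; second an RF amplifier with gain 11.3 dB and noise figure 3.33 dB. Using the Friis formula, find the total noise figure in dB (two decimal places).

1.65 dB

Convert to linear (a loss of L dB is a gain of −L dB): F_i = 10^(NF_i/10), G_i = 10^(G_i,dB/10)
  Stage 1: F_1 = 10^(1.56/10) = 1.432, G_1 = 10^(15.9/10) = 38.90
  Stage 2: F_2 = 10^(3.33/10) = 2.153, G_2 = 10^(11.3/10) = 13.49
Friis cascade:
  F = 1.432 + (2.153 − 1)/38.90 = 1.462
NF = 10 log₁₀(1.462) = 1.65 dB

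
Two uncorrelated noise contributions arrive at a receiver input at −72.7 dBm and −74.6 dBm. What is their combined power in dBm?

Convert to linear, add, convert back:
P₁ = 5.37×10⁻¹¹ W, P₂ = 3.47×10⁻¹¹ W
P_tot = 8.84×10⁻¹¹ W → 10 log₁₀(P_tot / 10⁻³) = −70.5 dBm

−70.5 dBm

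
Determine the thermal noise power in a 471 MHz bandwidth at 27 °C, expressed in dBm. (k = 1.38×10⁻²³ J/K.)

−87.1 dBm

T = 27 °C + 273.15 = 300.15 K
P_n = kTB = 1.38×10⁻²³ × 300.15 × 4.71×10⁸ = 1.95×10⁻¹² W
In dBm: 10 log₁₀(1.95×10⁻¹² / 10⁻³) = −87.1 dBm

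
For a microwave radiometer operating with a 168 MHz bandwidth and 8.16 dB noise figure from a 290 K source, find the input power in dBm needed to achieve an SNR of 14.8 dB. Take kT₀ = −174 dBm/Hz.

−68.8 dBm

Sensitivity = −174 + 10 log₁₀(B) + NF + SNR_min
= −174 + 82.25 + 8.16 + 14.8
= −68.79 dBm → −68.8 dBm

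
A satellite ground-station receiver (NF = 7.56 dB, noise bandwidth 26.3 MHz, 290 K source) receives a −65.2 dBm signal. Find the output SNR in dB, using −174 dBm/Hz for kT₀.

Noise floor: N = −174 + 10 log₁₀(B) + NF
10 log₁₀(2.63×10⁷) = 74.2 dB
N = −174 + 74.2 + 7.56 = −92.24 dBm
SNR = P_sig − N = −65.2 − (−92.24) = 27.04 dB → 27.0 dB

27.0 dB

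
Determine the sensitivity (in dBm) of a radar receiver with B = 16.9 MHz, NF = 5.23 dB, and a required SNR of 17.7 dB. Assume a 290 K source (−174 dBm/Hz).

−78.8 dBm

Sensitivity = −174 + 10 log₁₀(B) + NF + SNR_min
= −174 + 72.28 + 5.23 + 17.7
= −78.79 dBm → −78.8 dBm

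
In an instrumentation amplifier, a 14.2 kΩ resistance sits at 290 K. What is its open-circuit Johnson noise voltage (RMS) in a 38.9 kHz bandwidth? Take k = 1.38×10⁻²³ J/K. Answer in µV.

2.97 µV

V_n = √(4kTRB)
4kTRB = 4 × 1.38×10⁻²³ × 290 × 1.42×10⁴ × 3.89×10⁴ = 8.84×10⁻¹² V²
V_n = √(8.84×10⁻¹²) = 2.97×10⁻⁶ V = 2.97 µV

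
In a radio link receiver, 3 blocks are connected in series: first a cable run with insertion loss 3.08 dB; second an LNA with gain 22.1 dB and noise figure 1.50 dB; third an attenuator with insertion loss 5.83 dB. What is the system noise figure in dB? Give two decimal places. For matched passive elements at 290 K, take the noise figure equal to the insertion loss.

Convert to linear (a loss of L dB is a gain of −L dB): F_i = 10^(NF_i/10), G_i = 10^(G_i,dB/10)
  Stage 1: F_1 = 10^(3.08/10) = 2.032, G_1 = 10^(−3.08/10) = 0.4920
  Stage 2: F_2 = 10^(1.50/10) = 1.413, G_2 = 10^(22.1/10) = 162.2
  Stage 3: F_3 = 10^(5.83/10) = 3.828, G_3 = 10^(−5.83/10) = 0.2612
Friis cascade:
  F = 2.032 + (1.413 − 1)/0.4920 + (3.828 − 1)/79.80 = 2.906
NF = 10 log₁₀(2.906) = 4.63 dB

4.63 dB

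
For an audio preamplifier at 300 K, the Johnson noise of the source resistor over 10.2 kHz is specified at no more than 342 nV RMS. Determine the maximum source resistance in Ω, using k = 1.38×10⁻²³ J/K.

Johnson–Nyquist: V_n = √(4kTRB) ⇒ R = V_n² / (4kTB)
4kTB = 4 × 1.38×10⁻²³ × 300 × 1.02×10⁴ = 1.69×10⁻¹⁶
R = (3.42×10⁻⁷)² / 1.69×10⁻¹⁶ = 6.92×10² Ω = 692 Ω

692 Ω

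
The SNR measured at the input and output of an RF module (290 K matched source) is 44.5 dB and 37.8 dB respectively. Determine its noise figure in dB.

6.7 dB

NF (dB) = SNR_in(dB) − SNR_out(dB) when the source is at T₀
NF = 44.5 − 37.8 = 6.7 dB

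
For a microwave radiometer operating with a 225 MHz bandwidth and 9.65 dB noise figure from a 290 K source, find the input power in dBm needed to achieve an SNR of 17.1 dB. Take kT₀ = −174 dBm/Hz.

Sensitivity = −174 + 10 log₁₀(B) + NF + SNR_min
= −174 + 83.52 + 9.65 + 17.1
= −63.73 dBm → −63.7 dBm

−63.7 dBm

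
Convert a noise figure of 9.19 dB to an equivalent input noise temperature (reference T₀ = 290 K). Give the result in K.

F = 10^(9.19/10) = 8.29851
T_e = (F − 1)·T₀ = (8.29851 − 1) × 290 = 2117 K

2117 K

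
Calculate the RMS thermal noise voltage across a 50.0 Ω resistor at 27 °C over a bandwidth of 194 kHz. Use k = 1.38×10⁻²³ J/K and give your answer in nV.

401 nV

T = 27 °C + 273.15 = 300.15 K
V_n = √(4kTRB)
4kTRB = 4 × 1.38×10⁻²³ × 300.15 × 5.00×10¹ × 1.94×10⁵ = 1.61×10⁻¹³ V²
V_n = √(1.61×10⁻¹³) = 4.01×10⁻⁷ V = 401 nV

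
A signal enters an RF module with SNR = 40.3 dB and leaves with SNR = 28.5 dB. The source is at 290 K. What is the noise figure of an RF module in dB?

NF (dB) = SNR_in(dB) − SNR_out(dB) when the source is at T₀
NF = 40.3 − 28.5 = 11.8 dB

11.8 dB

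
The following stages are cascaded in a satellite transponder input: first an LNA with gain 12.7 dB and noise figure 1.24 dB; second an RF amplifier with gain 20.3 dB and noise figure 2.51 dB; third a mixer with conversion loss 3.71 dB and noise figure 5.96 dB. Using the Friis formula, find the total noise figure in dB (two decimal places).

1.38 dB

Convert to linear (a loss of L dB is a gain of −L dB): F_i = 10^(NF_i/10), G_i = 10^(G_i,dB/10)
  Stage 1: F_1 = 10^(1.24/10) = 1.330, G_1 = 10^(12.7/10) = 18.62
  Stage 2: F_2 = 10^(2.51/10) = 1.782, G_2 = 10^(20.3/10) = 107.2
  Stage 3: F_3 = 10^(5.96/10) = 3.945, G_3 = 10^(−3.71/10) = 0.4256
Friis cascade:
  F = 1.330 + (1.782 − 1)/18.62 + (3.945 − 1)/1995 = 1.374
NF = 10 log₁₀(1.374) = 1.38 dB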